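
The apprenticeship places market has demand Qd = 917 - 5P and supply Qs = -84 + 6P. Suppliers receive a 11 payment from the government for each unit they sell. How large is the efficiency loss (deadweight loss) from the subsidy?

Deadweight loss = 165

Pre-subsidy: 917 - 5P = -84 + 6P gives P* = 91, Q* = 462.
With the subsidy, sellers receive Ps = Pb + 11 for each unit, where Pb is the price buyers pay.
Supply in terms of Pb becomes Qs = -84 + 6(Pb + 11) = -18 + 6Pb. Setting this equal to demand: 917 - 5Pb = -18 + 6Pb, so Pb = 85.
Sellers receive Ps = 85 + 11 = 96; Q' = 917 − 5·85 = 492.
The subsidy expands output by 492 − 462 = 30 past the efficient level; on those units the gap between marginal cost and willingness to pay runs from 0 up to 11.
DWL = ½ × 11 × 30 = 165.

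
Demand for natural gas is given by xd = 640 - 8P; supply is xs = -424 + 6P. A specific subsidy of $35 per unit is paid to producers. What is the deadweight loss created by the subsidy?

Deadweight loss = $2100

Pre-subsidy: 640 - 8P = -424 + 6P gives P* = 76, x* = 32.
With the subsidy, sellers receive Ps = Pb + 35 for each unit, where Pb is the price buyers pay.
Supply in terms of Pb becomes xs = -424 + 6(Pb + 35) = -214 + 6Pb. Setting this equal to demand: 640 - 8Pb = -214 + 6Pb, so Pb = 61.
Sellers receive Ps = 61 + 35 = 96; x' = 640 − 8·61 = 152.
The subsidy expands output by 152 − 32 = 120 past the efficient level; on those units the gap between marginal cost and willingness to pay runs from 0 up to 35.
DWL = ½ × 35 × 120 = 2100.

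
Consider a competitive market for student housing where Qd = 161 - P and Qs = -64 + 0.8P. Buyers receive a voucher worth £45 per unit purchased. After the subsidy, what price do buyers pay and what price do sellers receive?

Pre-subsidy: 161 - P = -64 + 0.8P gives P* = 125, Q* = 36.
With the rebate, buyers effectively pay Pb = Ps − 45, where Ps is the price sellers receive.
Demand in terms of Ps becomes Qd = 161 − 1(Ps − 45) = 206 - Ps. Setting this equal to supply: 206 - Ps = -64 + 0.8Ps, so Ps = 150.
Buyers pay Pb = 150 − 45 = 105; Q' = -64 + 0.8·150 = 56.

Buyers pay £105; sellers receive £150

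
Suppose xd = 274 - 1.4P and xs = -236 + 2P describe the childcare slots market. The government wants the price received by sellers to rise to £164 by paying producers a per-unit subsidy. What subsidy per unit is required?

At a seller price of 164, quantity supplied is -236 + 2·164 = 92.
Buyers absorb 92 only when they pay Pb with 274 − 1.4·Pb = 92, i.e. Pb = 130.
s = Ps − Pb = 164 − 130 = 34.

Required subsidy s = £34 per unit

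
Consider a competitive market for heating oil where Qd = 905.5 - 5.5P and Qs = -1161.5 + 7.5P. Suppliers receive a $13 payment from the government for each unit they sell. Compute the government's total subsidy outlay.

Government cost = $939.25

Pre-subsidy: 905.5 - 5.5P = -1161.5 + 7.5P gives P* = 159, Q* = 31.
With the subsidy, sellers receive Ps = Pb + 13 for each unit, where Pb is the price buyers pay.
Supply in terms of Pb becomes Qs = -1161.5 + 7.5(Pb + 13) = -1064 + 7.5Pb. Setting this equal to demand: 905.5 - 5.5Pb = -1064 + 7.5Pb, so Pb = 151.5.
Sellers receive Ps = 151.5 + 13 = 164.5; Q' = 905.5 − 5.5·151.5 = 72.25.
Government outlay = subsidy × quantity = 13 × 72.25 = 939.25.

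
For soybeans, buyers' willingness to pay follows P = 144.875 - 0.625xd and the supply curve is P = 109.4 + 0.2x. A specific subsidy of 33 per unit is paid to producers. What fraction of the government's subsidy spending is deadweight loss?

DWL / government spending = 20/83

Pre-subsidy: 144.875 - 0.625x = 109.4 + 0.2x gives x* = 43 and P* = 118.
With the subsidy, sellers receive Ps = Pb + 33 for each unit, where Pb is the price buyers pay.
On the curves, Pb = 144.875 - 0.625x and Ps = 109.4 + 0.2x; the wedge Ps − Pb = 33 gives 109.4 + 0.2x − (144.875 - 0.625x) = 33, so x' = 83.
Then Pb = 144.875 − 0.625·83 = 93 and Ps = 109.4 + 0.2·83 = 126.
ΔCS = ½(43 + 83)(118 − 93) = 1575; ΔPS = ½(43 + 83)(126 − 118) = 504.
Government spending = 33 × 83 = 2739.
DWL = ½ × 33 × (83 − 43) = 660; fraction = 660 / 2739 = 20/83.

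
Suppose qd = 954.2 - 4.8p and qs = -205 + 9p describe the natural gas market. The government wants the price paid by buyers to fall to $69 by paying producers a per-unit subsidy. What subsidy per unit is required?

Required subsidy s = $23 per unit

At a buyer price of 69, quantity demanded is 954.2 − 4.8·69 = 623.
Sellers supply 623 only when they receive ps with -205 + 9·ps = 623, i.e. ps = 92.
s = ps − pb = 92 − 69 = 23.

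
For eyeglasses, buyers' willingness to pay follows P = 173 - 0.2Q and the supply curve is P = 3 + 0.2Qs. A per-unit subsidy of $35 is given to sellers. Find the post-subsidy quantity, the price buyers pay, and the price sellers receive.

Q' = 512.5; buyers pay $70.5; sellers receive $105.5

Pre-subsidy: 173 - 0.2Q = 3 + 0.2Q gives Q* = 425 and P* = 88.
With the subsidy, sellers receive Ps = Pb + 35 for each unit, where Pb is the price buyers pay.
On the curves, Pb = 173 - 0.2Q and Ps = 3 + 0.2Q; the wedge Ps − Pb = 35 gives 3 + 0.2Q − (173 - 0.2Q) = 35, so Q' = 512.5.
Then Pb = 173 − 0.2·512.5 = 70.5 and Ps = 3 + 0.2·512.5 = 105.5.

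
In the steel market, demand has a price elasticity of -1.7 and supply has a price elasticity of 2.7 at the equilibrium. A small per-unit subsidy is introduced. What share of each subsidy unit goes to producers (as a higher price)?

For a small subsidy around the equilibrium, the benefit split depends on the relative slopes, which at a point are proportional to the elasticities.
Buyer share = εs/(εs + |εd|) = 2.7/(2.7 + 1.7) = 27/44; seller share = |εd|/(εs + |εd|) = 17/44.
So producers capture 17/44 of the subsidy.

Producer share = 17/44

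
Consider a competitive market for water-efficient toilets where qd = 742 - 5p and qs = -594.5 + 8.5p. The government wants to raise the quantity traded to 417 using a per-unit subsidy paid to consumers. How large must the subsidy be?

At q = 417, invert demand for the buyer price: pb = (742 − 417)/5 = 65; invert supply for the seller price: ps = (417 − (-594.5))/8.5 = 119.
The subsidy must fill the gap: s = ps − pb = 119 − 65 = 54.

Required subsidy s = 54 per unit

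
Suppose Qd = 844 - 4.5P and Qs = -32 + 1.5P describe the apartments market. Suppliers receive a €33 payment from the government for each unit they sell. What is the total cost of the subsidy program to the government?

Government cost = €7396.125

Pre-subsidy: 844 - 4.5P = -32 + 1.5P gives P* = 146, Q* = 187.
With the subsidy, sellers receive Ps = Pb + 33 for each unit, where Pb is the price buyers pay.
Supply in terms of Pb becomes Qs = -32 + 1.5(Pb + 33) = 17.5 + 1.5Pb. Setting this equal to demand: 844 - 4.5Pb = 17.5 + 1.5Pb, so Pb = 137.75.
Sellers receive Ps = 137.75 + 33 = 170.75; Q' = 844 − 4.5·137.75 = 224.125.
Government outlay = subsidy × quantity = 33 × 224.125 = 7396.125.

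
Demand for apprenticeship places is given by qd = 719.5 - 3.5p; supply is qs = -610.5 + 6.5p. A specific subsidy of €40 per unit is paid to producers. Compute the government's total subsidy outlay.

Government cost = €13800

Pre-subsidy: 719.5 - 3.5p = -610.5 + 6.5p gives p* = 133, q* = 254.
With the subsidy, sellers receive ps = pb + 40 for each unit, where pb is the price buyers pay.
Supply in terms of pb becomes qs = -610.5 + 6.5(pb + 40) = -350.5 + 6.5pb. Setting this equal to demand: 719.5 - 3.5pb = -350.5 + 6.5pb, so pb = 107.
Sellers receive ps = 107 + 40 = 147; q' = 719.5 − 3.5·107 = 345.
Government outlay = subsidy × quantity = 40 × 345 = 13800.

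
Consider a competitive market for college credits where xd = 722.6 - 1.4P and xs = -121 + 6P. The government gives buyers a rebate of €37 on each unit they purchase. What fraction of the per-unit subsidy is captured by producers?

Producer share = 7/37

Pre-subsidy: 722.6 - 1.4P = -121 + 6P gives P* = 114, x* = 563.
With the rebate, buyers effectively pay Pb = Ps − 37, where Ps is the price sellers receive.
Demand in terms of Ps becomes xd = 722.6 − 1.4(Ps − 37) = 774.4 - 1.4Ps. Setting this equal to supply: 774.4 - 1.4Ps = -121 + 6Ps, so Ps = 121.
Buyers pay Pb = 121 − 37 = 84; x' = -121 + 6·121 = 605.
Buyers' price falls by P* − Pb = 114 − 84 = 30; sellers' price rises by Ps − P* = 121 − 114 = 7.
So producers capture 7/37 = 7/37 of each unit of subsidy.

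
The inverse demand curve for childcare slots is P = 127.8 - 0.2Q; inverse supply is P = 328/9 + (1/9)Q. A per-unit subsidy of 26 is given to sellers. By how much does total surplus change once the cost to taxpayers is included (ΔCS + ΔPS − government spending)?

Net change in total surplus = -7605/7

Pre-subsidy: 127.8 - 0.2Q = 328/9 + (1/9)Q gives Q* = 4111/14 and P* = 967/14.
With the subsidy, sellers receive Ps = Pb + 26 for each unit, where Pb is the price buyers pay.
On the curves, Pb = 127.8 - 0.2Q and Ps = 328/9 + (1/9)Q; the wedge Ps − Pb = 26 gives 328/9 + (1/9)Q − (127.8 - 0.2Q) = 26, so Q' = 5281/14.
Then Pb = 127.8 − 0.2·(5281/14) = 733/14 and Ps = 328/9 + (1/9)·(5281/14) = 1097/14.
ΔCS = ½(4111/14 + 5281/14)(967/14 − 733/14) = 274716/49; ΔPS = ½(4111/14 + 5281/14)(1097/14 − 967/14) = 152620/49.
Government spending = 26 × 5281/14 = 68653/7.
Net change = 274716/49 + 152620/49 − 68653/7 = -7605/7. The loss equals the DWL triangle ½·26·585/7.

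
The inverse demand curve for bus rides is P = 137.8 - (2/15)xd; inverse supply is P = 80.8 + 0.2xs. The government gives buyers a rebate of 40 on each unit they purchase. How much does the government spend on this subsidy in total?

Government cost = 11640

Pre-subsidy: 137.8 - (2/15)x = 80.8 + 0.2x gives x* = 171 and P* = 115.
With the rebate, buyers effectively pay Pb = Ps − 40, where Ps is the price sellers receive.
On the curves, Pb = 137.8 - (2/15)x and Ps = 80.8 + 0.2x; the wedge Ps − Pb = 40 gives 80.8 + 0.2x − (137.8 - (2/15)x) = 40, so x' = 291.
Then Pb = 137.8 − (2/15)·291 = 99 and Ps = 80.8 + 0.2·291 = 139.
Government outlay = subsidy × quantity = 40 × 291 = 11640.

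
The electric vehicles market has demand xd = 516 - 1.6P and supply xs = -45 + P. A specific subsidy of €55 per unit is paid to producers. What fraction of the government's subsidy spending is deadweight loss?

DWL / government spending = 11/133

Pre-subsidy: 516 - 1.6P = -45 + P gives P* = 2805/13, x* = 2220/13.
With the subsidy, sellers receive Ps = Pb + 55 for each unit, where Pb is the price buyers pay.
Supply in terms of Pb becomes xs = -45 + 1(Pb + 55) = 10 + Pb. Setting this equal to demand: 516 - 1.6Pb = 10 + Pb, so Pb = 2530/13.
Sellers receive Ps = 2530/13 + 55 = 3245/13; x' = 516 − 1.6·(2530/13) = 2660/13.
ΔCS = ½(2220/13 + 2660/13)(2805/13 − 2530/13) = 671000/169; ΔPS = ½(2220/13 + 2660/13)(3245/13 − 2805/13) = 1073600/169.
Government spending = 55 × 2660/13 = 146300/13.
DWL = ½ × 55 × (2660/13 − 2220/13) = 12100/13; fraction = (12100/13) / (146300/13) = 11/133.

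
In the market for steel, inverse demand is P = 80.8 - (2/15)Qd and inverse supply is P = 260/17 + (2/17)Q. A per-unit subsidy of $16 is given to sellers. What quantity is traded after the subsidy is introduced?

Q' = 324.75

Pre-subsidy: 80.8 - (2/15)Q = 260/17 + (2/17)Q gives Q* = 261 and P* = 46.
With the subsidy, sellers receive Ps = Pb + 16 for each unit, where Pb is the price buyers pay.
On the curves, Pb = 80.8 - (2/15)Q and Ps = 260/17 + (2/17)Q; the wedge Ps − Pb = 16 gives 260/17 + (2/17)Q − (80.8 - (2/15)Q) = 16, so Q' = 324.75.
Then Pb = 80.8 − (2/15)·324.75 = 37.5 and Ps = 260/17 + (2/17)·324.75 = 53.5.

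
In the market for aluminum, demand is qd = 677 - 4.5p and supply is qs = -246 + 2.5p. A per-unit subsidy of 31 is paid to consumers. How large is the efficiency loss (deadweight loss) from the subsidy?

Pre-subsidy: 677 - 4.5p = -246 + 2.5p gives p* = 923/7, q* = 1171/14.
With the rebate, buyers effectively pay pb = ps − 31, where ps is the price sellers receive.
Demand in terms of ps becomes qd = 677 − 4.5(ps − 31) = 816.5 - 4.5ps. Setting this equal to supply: 816.5 - 4.5ps = -246 + 2.5ps, so ps = 2125/14.
Buyers pay pb = 2125/14 − 31 = 1691/14; q' = -246 + 2.5·(2125/14) = 3737/28.
The subsidy expands output by 3737/28 − 1171/14 = 1395/28 past the efficient level; on those units the gap between marginal cost and willingness to pay runs from 0 up to 31.
DWL = ½ × 31 × 1395/28 = 43245/56.

Deadweight loss = 43245/56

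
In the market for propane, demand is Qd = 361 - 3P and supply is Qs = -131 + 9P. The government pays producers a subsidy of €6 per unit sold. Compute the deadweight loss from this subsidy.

Pre-subsidy: 361 - 3P = -131 + 9P gives P* = 41, Q* = 238.
With the subsidy, sellers receive Ps = Pb + 6 for each unit, where Pb is the price buyers pay.
Supply in terms of Pb becomes Qs = -131 + 9(Pb + 6) = -77 + 9Pb. Setting this equal to demand: 361 - 3Pb = -77 + 9Pb, so Pb = 36.5.
Sellers receive Ps = 36.5 + 6 = 42.5; Q' = 361 − 3·36.5 = 251.5.
The subsidy expands output by 251.5 − 238 = 13.5 past the efficient level; on those units the gap between marginal cost and willingness to pay runs from 0 up to 6.
DWL = ½ × 6 × 13.5 = 40.5.

Deadweight loss = €40.5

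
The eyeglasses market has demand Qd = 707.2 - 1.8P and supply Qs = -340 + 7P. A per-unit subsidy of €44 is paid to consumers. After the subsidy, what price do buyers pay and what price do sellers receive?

Buyers pay €84; sellers receive €128

Pre-subsidy: 707.2 - 1.8P = -340 + 7P gives P* = 119, Q* = 493.
With the rebate, buyers effectively pay Pb = Ps − 44, where Ps is the price sellers receive.
Demand in terms of Ps becomes Qd = 707.2 − 1.8(Ps − 44) = 786.4 - 1.8Ps. Setting this equal to supply: 786.4 - 1.8Ps = -340 + 7Ps, so Ps = 128.
Buyers pay Pb = 128 − 44 = 84; Q' = -340 + 7·128 = 556.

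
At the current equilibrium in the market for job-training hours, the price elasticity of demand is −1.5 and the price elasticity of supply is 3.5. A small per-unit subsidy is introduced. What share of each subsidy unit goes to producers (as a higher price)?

For a small subsidy around the equilibrium, the benefit split depends on the relative slopes, which at a point are proportional to the elasticities.
Buyer share = εs/(εs + |εd|) = 3.5/(3.5 + 1.5) = 0.7; seller share = |εd|/(εs + |εd|) = 0.3.
So producers capture 0.3 of the subsidy.

Producer share = 0.3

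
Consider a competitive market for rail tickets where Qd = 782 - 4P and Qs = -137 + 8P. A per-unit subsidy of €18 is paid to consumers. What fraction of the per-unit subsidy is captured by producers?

Pre-subsidy: 782 - 4P = -137 + 8P gives P* = 919/12, Q* = 1427/3.
With the rebate, buyers effectively pay Pb = Ps − 18, where Ps is the price sellers receive.
Demand in terms of Ps becomes Qd = 782 − 4(Ps − 18) = 854 - 4Ps. Setting this equal to supply: 854 - 4Ps = -137 + 8Ps, so Ps = 991/12.
Buyers pay Pb = 991/12 − 18 = 775/12; Q' = -137 + 8·(991/12) = 1571/3.
Buyers' price falls by P* − Pb = 919/12 − 775/12 = 12; sellers' price rises by Ps − P* = 991/12 − 919/12 = 6.
So producers capture 6/18 = 1/3 of each unit of subsidy.

Producer share = 1/3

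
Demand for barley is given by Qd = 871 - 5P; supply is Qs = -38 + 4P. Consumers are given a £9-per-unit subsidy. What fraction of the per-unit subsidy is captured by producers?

Producer share = 5/9

Pre-subsidy: 871 - 5P = -38 + 4P gives P* = 101, Q* = 366.
With the rebate, buyers effectively pay Pb = Ps − 9, where Ps is the price sellers receive.
Demand in terms of Ps becomes Qd = 871 − 5(Ps − 9) = 916 - 5Ps. Setting this equal to supply: 916 - 5Ps = -38 + 4Ps, so Ps = 106.
Buyers pay Pb = 106 − 9 = 97; Q' = -38 + 4·106 = 386.
Buyers' price falls by P* − Pb = 101 − 97 = 4; sellers' price rises by Ps − P* = 106 − 101 = 5.
So producers capture 5/9 = 5/9 of each unit of subsidy.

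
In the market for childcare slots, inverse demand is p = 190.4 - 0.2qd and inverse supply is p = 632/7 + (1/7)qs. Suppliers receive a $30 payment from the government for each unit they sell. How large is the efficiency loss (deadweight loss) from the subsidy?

Deadweight loss = $1312.5

Pre-subsidy: 190.4 - 0.2q = 632/7 + (1/7)q gives q* = 292 and p* = 132.
With the subsidy, sellers receive ps = pb + 30 for each unit, where pb is the price buyers pay.
On the curves, pb = 190.4 - 0.2q and ps = 632/7 + (1/7)q; the wedge ps − pb = 30 gives 632/7 + (1/7)q − (190.4 - 0.2q) = 30, so q' = 379.5.
Then pb = 190.4 − 0.2·379.5 = 114.5 and ps = 632/7 + (1/7)·379.5 = 144.5.
The subsidy expands output by 379.5 − 292 = 87.5 past the efficient level; on those units the gap between marginal cost and willingness to pay runs from 0 up to 30.
DWL = ½ × 30 × 87.5 = 1312.5.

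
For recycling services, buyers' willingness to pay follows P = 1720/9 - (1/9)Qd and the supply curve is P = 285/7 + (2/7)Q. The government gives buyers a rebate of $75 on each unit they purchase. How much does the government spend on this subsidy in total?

Government cost = $42600

Pre-subsidy: 1720/9 - (1/9)Q = 285/7 + (2/7)Q gives Q* = 379 and P* = 149.
With the rebate, buyers effectively pay Pb = Ps − 75, where Ps is the price sellers receive.
On the curves, Pb = 1720/9 - (1/9)Q and Ps = 285/7 + (2/7)Q; the wedge Ps − Pb = 75 gives 285/7 + (2/7)Q − (1720/9 - (1/9)Q) = 75, so Q' = 568.
Then Pb = 1720/9 − (1/9)·568 = 128 and Ps = 285/7 + (2/7)·568 = 203.
Government outlay = subsidy × quantity = 75 × 568 = 42600.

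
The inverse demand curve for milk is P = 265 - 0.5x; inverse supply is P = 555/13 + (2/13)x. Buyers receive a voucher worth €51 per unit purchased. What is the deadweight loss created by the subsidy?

Deadweight loss = €1989

Pre-subsidy: 265 - 0.5x = 555/13 + (2/13)x gives x* = 340 and P* = 95.
With the rebate, buyers effectively pay Pb = Ps − 51, where Ps is the price sellers receive.
On the curves, Pb = 265 - 0.5x and Ps = 555/13 + (2/13)x; the wedge Ps − Pb = 51 gives 555/13 + (2/13)x − (265 - 0.5x) = 51, so x' = 418.
Then Pb = 265 − 0.5·418 = 56 and Ps = 555/13 + (2/13)·418 = 107.
The subsidy expands output by 418 − 340 = 78 past the efficient level; on those units the gap between marginal cost and willingness to pay runs from 0 up to 51.
DWL = ½ × 51 × 78 = 1989.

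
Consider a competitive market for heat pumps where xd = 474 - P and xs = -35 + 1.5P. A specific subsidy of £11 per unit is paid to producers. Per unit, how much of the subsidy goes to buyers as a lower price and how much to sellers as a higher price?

Pre-subsidy: 474 - P = -35 + 1.5P gives P* = 203.6, x* = 270.4.
With the subsidy, sellers receive Ps = Pb + 11 for each unit, where Pb is the price buyers pay.
Supply in terms of Pb becomes xs = -35 + 1.5(Pb + 11) = -18.5 + 1.5Pb. Setting this equal to demand: 474 - Pb = -18.5 + 1.5Pb, so Pb = 197.
Sellers receive Ps = 197 + 11 = 208; x' = 474 − 1·197 = 277.
Buyers' price falls by P* − Pb = 203.6 − 197 = 6.6; sellers' price rises by Ps − P* = 208 − 203.6 = 4.4.

Buyers gain £6.6 per unit; sellers gain £4.4 per unit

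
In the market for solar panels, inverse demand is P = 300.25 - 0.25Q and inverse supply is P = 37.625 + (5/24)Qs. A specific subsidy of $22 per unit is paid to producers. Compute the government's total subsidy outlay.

Government cost = $13662

Pre-subsidy: 300.25 - 0.25Q = 37.625 + (5/24)Q gives Q* = 573 and P* = 157.
With the subsidy, sellers receive Ps = Pb + 22 for each unit, where Pb is the price buyers pay.
On the curves, Pb = 300.25 - 0.25Q and Ps = 37.625 + (5/24)Q; the wedge Ps − Pb = 22 gives 37.625 + (5/24)Q − (300.25 - 0.25Q) = 22, so Q' = 621.
Then Pb = 300.25 − 0.25·621 = 145 and Ps = 37.625 + (5/24)·621 = 167.
Government outlay = subsidy × quantity = 22 × 621 = 13662.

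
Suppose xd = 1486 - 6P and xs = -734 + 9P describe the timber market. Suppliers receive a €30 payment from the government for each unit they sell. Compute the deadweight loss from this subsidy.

Deadweight loss = €1620

Pre-subsidy: 1486 - 6P = -734 + 9P gives P* = 148, x* = 598.
With the subsidy, sellers receive Ps = Pb + 30 for each unit, where Pb is the price buyers pay.
Supply in terms of Pb becomes xs = -734 + 9(Pb + 30) = -464 + 9Pb. Setting this equal to demand: 1486 - 6Pb = -464 + 9Pb, so Pb = 130.
Sellers receive Ps = 130 + 30 = 160; x' = 1486 − 6·130 = 706.
The subsidy expands output by 706 − 598 = 108 past the efficient level; on those units the gap between marginal cost and willingness to pay runs from 0 up to 30.
DWL = ½ × 30 × 108 = 1620.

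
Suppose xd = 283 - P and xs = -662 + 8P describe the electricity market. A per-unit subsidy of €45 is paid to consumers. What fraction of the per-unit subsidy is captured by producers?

Pre-subsidy: 283 - P = -662 + 8P gives P* = 105, x* = 178.
With the rebate, buyers effectively pay Pb = Ps − 45, where Ps is the price sellers receive.
Demand in terms of Ps becomes xd = 283 − 1(Ps − 45) = 328 - Ps. Setting this equal to supply: 328 - Ps = -662 + 8Ps, so Ps = 110.
Buyers pay Pb = 110 − 45 = 65; x' = -662 + 8·110 = 218.
Buyers' price falls by P* − Pb = 105 − 65 = 40; sellers' price rises by Ps − P* = 110 − 105 = 5.
So producers capture 5/45 = 1/9 of each unit of subsidy.

Producer share = 1/9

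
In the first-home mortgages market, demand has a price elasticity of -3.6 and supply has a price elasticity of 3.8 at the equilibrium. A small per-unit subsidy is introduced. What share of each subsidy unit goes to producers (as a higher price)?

Producer share = 18/37

For a small subsidy around the equilibrium, the benefit split depends on the relative slopes, which at a point are proportional to the elasticities.
Buyer share = εs/(εs + |εd|) = 3.8/(3.8 + 3.6) = 19/37; seller share = |εd|/(εs + |εd|) = 18/37.
So producers capture 18/37 of the subsidy.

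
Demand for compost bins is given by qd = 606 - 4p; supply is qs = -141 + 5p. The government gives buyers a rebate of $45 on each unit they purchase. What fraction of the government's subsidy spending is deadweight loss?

Pre-subsidy: 606 - 4p = -141 + 5p gives p* = 83, q* = 274.
With the rebate, buyers effectively pay pb = ps − 45, where ps is the price sellers receive.
Demand in terms of ps becomes qd = 606 − 4(ps − 45) = 786 - 4ps. Setting this equal to supply: 786 - 4ps = -141 + 5ps, so ps = 103.
Buyers pay pb = 103 − 45 = 58; q' = -141 + 5·103 = 374.
ΔCS = ½(274 + 374)(83 − 58) = 8100; ΔPS = ½(274 + 374)(103 − 83) = 6480.
Government spending = 45 × 374 = 16830.
DWL = ½ × 45 × (374 − 274) = 2250; fraction = 2250 / 16830 = 25/187.

DWL / government spending = 25/187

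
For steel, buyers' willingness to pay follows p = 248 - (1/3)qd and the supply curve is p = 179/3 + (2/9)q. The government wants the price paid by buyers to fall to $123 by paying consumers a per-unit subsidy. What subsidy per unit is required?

At a buyer price of 123, quantity demanded is 744 − 3·123 = 375.
Sellers supply 375 only when they receive ps = 179/3 + (2/9)·375 = 143.
s = ps − pb = 143 − 123 = 20.

Required subsidy s = $20 per unit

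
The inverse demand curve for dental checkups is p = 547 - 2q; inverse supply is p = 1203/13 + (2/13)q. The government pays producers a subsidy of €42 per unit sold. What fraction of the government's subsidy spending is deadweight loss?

Pre-subsidy: 547 - 2q = 1203/13 + (2/13)q gives q* = 211 and p* = 125.
With the subsidy, sellers receive ps = pb + 42 for each unit, where pb is the price buyers pay.
On the curves, pb = 547 - 2q and ps = 1203/13 + (2/13)q; the wedge ps − pb = 42 gives 1203/13 + (2/13)q − (547 - 2q) = 42, so q' = 230.5.
Then pb = 547 − 2·230.5 = 86 and ps = 1203/13 + (2/13)·230.5 = 128.
ΔCS = ½(211 + 230.5)(125 − 86) = 8609.25; ΔPS = ½(211 + 230.5)(128 − 125) = 662.25.
Government spending = 42 × 230.5 = 9681.
DWL = ½ × 42 × (230.5 − 211) = 409.5; fraction = 409.5 / 9681 = 39/922.

DWL / government spending = 39/922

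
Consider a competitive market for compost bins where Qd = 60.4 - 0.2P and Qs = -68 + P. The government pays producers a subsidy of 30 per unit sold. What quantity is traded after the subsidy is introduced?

Pre-subsidy: 60.4 - 0.2P = -68 + P gives P* = 107, Q* = 39.
With the subsidy, sellers receive Ps = Pb + 30 for each unit, where Pb is the price buyers pay.
Supply in terms of Pb becomes Qs = -68 + 1(Pb + 30) = -38 + Pb. Setting this equal to demand: 60.4 - 0.2Pb = -38 + Pb, so Pb = 82.
Sellers receive Ps = 82 + 30 = 112; Q' = 60.4 − 0.2·82 = 44.

Q' = 44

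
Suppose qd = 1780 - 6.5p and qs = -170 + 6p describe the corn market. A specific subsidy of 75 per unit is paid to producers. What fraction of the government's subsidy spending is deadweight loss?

DWL / government spending = 0.117

Pre-subsidy: 1780 - 6.5p = -170 + 6p gives p* = 156, q* = 766.
With the subsidy, sellers receive ps = pb + 75 for each unit, where pb is the price buyers pay.
Supply in terms of pb becomes qs = -170 + 6(pb + 75) = 280 + 6pb. Setting this equal to demand: 1780 - 6.5pb = 280 + 6pb, so pb = 120.
Sellers receive ps = 120 + 75 = 195; q' = 1780 − 6.5·120 = 1000.
ΔCS = ½(766 + 1000)(156 − 120) = 31788; ΔPS = ½(766 + 1000)(195 − 156) = 34437.
Government spending = 75 × 1000 = 75000.
DWL = ½ × 75 × (1000 − 766) = 8775; fraction = 8775 / 75000 = 0.117.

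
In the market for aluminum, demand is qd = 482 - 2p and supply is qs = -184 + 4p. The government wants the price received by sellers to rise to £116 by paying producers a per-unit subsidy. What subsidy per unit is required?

At a seller price of 116, quantity supplied is -184 + 4·116 = 280.
Buyers absorb 280 only when they pay pb with 482 − 2·pb = 280, i.e. pb = 101.
s = ps − pb = 116 − 101 = 15.

Required subsidy s = £15 per unit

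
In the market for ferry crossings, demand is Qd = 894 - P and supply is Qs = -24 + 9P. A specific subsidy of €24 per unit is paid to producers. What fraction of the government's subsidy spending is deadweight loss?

Pre-subsidy: 894 - P = -24 + 9P gives P* = 91.8, Q* = 802.2.
With the subsidy, sellers receive Ps = Pb + 24 for each unit, where Pb is the price buyers pay.
Supply in terms of Pb becomes Qs = -24 + 9(Pb + 24) = 192 + 9Pb. Setting this equal to demand: 894 - Pb = 192 + 9Pb, so Pb = 70.2.
Sellers receive Ps = 70.2 + 24 = 94.2; Q' = 894 − 1·70.2 = 823.8.
ΔCS = ½(802.2 + 823.8)(91.8 − 70.2) = 17560.8; ΔPS = ½(802.2 + 823.8)(94.2 − 91.8) = 1951.2.
Government spending = 24 × 823.8 = 19771.2.
DWL = ½ × 24 × (823.8 − 802.2) = 259.2; fraction = 259.2 / 19771.2 = 18/1373.

DWL / government spending = 18/1373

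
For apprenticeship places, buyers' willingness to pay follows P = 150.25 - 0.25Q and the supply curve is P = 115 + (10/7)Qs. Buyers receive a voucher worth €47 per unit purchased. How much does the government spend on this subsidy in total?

Pre-subsidy: 150.25 - 0.25Q = 115 + (10/7)Q gives Q* = 21 and P* = 145.
With the rebate, buyers effectively pay Pb = Ps − 47, where Ps is the price sellers receive.
On the curves, Pb = 150.25 - 0.25Q and Ps = 115 + (10/7)Q; the wedge Ps − Pb = 47 gives 115 + (10/7)Q − (150.25 - 0.25Q) = 47, so Q' = 49.
Then Pb = 150.25 − 0.25·49 = 138 and Ps = 115 + (10/7)·49 = 185.
Government outlay = subsidy × quantity = 47 × 49 = 2303.

Government cost = €2303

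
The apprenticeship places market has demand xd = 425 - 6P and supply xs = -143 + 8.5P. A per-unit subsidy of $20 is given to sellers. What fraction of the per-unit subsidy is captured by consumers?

Consumer share = 17/29

Pre-subsidy: 425 - 6P = -143 + 8.5P gives P* = 1136/29, x* = 5509/29.
With the subsidy, sellers receive Ps = Pb + 20 for each unit, where Pb is the price buyers pay.
Supply in terms of Pb becomes xs = -143 + 8.5(Pb + 20) = 27 + 8.5Pb. Setting this equal to demand: 425 - 6Pb = 27 + 8.5Pb, so Pb = 796/29.
Sellers receive Ps = 796/29 + 20 = 1376/29; x' = 425 − 6·(796/29) = 7549/29.
Buyers' price falls by P* − Pb = 1136/29 − 796/29 = 340/29; sellers' price rises by Ps − P* = 1376/29 − 1136/29 = 240/29.
So consumers capture (340/29)/20 = 17/29 of each unit of subsidy.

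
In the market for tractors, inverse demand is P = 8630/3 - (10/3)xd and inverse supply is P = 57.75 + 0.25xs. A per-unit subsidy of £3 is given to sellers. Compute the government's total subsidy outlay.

Government cost = 101589/43

Pre-subsidy: 8630/3 - (10/3)x = 57.75 + 0.25x gives x* = 33827/43 and P* = 10940/43.
With the subsidy, sellers receive Ps = Pb + 3 for each unit, where Pb is the price buyers pay.
On the curves, Pb = 8630/3 - (10/3)x and Ps = 57.75 + 0.25x; the wedge Ps − Pb = 3 gives 57.75 + 0.25x − (8630/3 - (10/3)x) = 3, so x' = 33863/43.
Then Pb = 8630/3 − (10/3)·(33863/43) = 10820/43 and Ps = 57.75 + 0.25·(33863/43) = 10949/43.
Government outlay = subsidy × quantity = 3 × 33863/43 = 101589/43.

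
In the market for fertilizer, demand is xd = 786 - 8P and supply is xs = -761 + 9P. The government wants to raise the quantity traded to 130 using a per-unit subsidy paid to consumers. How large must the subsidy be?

At x = 130, invert demand for the buyer price: Pb = (786 − 130)/8 = 82; invert supply for the seller price: Ps = (130 − (-761))/9 = 99.
The subsidy must fill the gap: s = Ps − Pb = 99 − 82 = 17.

Required subsidy s = 17 per unit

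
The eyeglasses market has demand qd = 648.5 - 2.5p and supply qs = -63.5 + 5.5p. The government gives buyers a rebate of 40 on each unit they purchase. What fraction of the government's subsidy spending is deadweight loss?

Pre-subsidy: 648.5 - 2.5p = -63.5 + 5.5p gives p* = 89, q* = 426.
With the rebate, buyers effectively pay pb = ps − 40, where ps is the price sellers receive.
Demand in terms of ps becomes qd = 648.5 − 2.5(ps − 40) = 748.5 - 2.5ps. Setting this equal to supply: 748.5 - 2.5ps = -63.5 + 5.5ps, so ps = 101.5.
Buyers pay pb = 101.5 − 40 = 61.5; q' = -63.5 + 5.5·101.5 = 494.75.
ΔCS = ½(426 + 494.75)(89 − 61.5) = 12660.3125; ΔPS = ½(426 + 494.75)(101.5 − 89) = 5754.6875.
Government spending = 40 × 494.75 = 19790.
DWL = ½ × 40 × (494.75 − 426) = 1375; fraction = 1375 / 19790 = 275/3958.

DWL / government spending = 275/3958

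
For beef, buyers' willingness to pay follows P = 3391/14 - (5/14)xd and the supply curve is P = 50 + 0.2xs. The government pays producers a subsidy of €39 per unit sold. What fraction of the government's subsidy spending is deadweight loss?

Pre-subsidy: 3391/14 - (5/14)x = 50 + 0.2x gives x* = 345 and P* = 119.
With the subsidy, sellers receive Ps = Pb + 39 for each unit, where Pb is the price buyers pay.
On the curves, Pb = 3391/14 - (5/14)x and Ps = 50 + 0.2x; the wedge Ps − Pb = 39 gives 50 + 0.2x − (3391/14 - (5/14)x) = 39, so x' = 415.
Then Pb = 3391/14 − (5/14)·415 = 94 and Ps = 50 + 0.2·415 = 133.
ΔCS = ½(345 + 415)(119 − 94) = 9500; ΔPS = ½(345 + 415)(133 − 119) = 5320.
Government spending = 39 × 415 = 16185.
DWL = ½ × 39 × (415 − 345) = 1365; fraction = 1365 / 16185 = 7/83.

DWL / government spending = 7/83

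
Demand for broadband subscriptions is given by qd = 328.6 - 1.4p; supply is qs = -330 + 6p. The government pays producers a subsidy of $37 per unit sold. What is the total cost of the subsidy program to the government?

Government cost = $9102

Pre-subsidy: 328.6 - 1.4p = -330 + 6p gives p* = 89, q* = 204.
With the subsidy, sellers receive ps = pb + 37 for each unit, where pb is the price buyers pay.
Supply in terms of pb becomes qs = -330 + 6(pb + 37) = -108 + 6pb. Setting this equal to demand: 328.6 - 1.4pb = -108 + 6pb, so pb = 59.
Sellers receive ps = 59 + 37 = 96; q' = 328.6 − 1.4·59 = 246.
Government outlay = subsidy × quantity = 37 × 246 = 9102.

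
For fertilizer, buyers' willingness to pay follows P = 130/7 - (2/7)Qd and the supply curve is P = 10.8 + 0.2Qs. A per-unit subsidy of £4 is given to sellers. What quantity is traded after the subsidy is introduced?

Q' = 412/17

Pre-subsidy: 130/7 - (2/7)Q = 10.8 + 0.2Q gives Q* = 16 and P* = 14.
With the subsidy, sellers receive Ps = Pb + 4 for each unit, where Pb is the price buyers pay.
On the curves, Pb = 130/7 - (2/7)Q and Ps = 10.8 + 0.2Q; the wedge Ps − Pb = 4 gives 10.8 + 0.2Q − (130/7 - (2/7)Q) = 4, so Q' = 412/17.
Then Pb = 130/7 − (2/7)·(412/17) = 198/17 and Ps = 10.8 + 0.2·(412/17) = 266/17.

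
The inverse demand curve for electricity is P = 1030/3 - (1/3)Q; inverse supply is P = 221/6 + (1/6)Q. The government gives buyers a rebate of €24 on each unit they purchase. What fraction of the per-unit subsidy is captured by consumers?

Pre-subsidy: 1030/3 - (1/3)Q = 221/6 + (1/6)Q gives Q* = 613 and P* = 139.
With the rebate, buyers effectively pay Pb = Ps − 24, where Ps is the price sellers receive.
On the curves, Pb = 1030/3 - (1/3)Q and Ps = 221/6 + (1/6)Q; the wedge Ps − Pb = 24 gives 221/6 + (1/6)Q − (1030/3 - (1/3)Q) = 24, so Q' = 661.
Then Pb = 1030/3 − (1/3)·661 = 123 and Ps = 221/6 + (1/6)·661 = 147.
Buyers' price falls by P* − Pb = 139 − 123 = 16; sellers' price rises by Ps − P* = 147 − 139 = 8.
So consumers capture 16/24 = 2/3 of each unit of subsidy.

Consumer share = 2/3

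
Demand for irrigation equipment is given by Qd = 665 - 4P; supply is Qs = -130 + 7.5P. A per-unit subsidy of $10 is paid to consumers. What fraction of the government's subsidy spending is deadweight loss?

DWL / government spending = 60/1907

Pre-subsidy: 665 - 4P = -130 + 7.5P gives P* = 1590/23, Q* = 8935/23.
With the rebate, buyers effectively pay Pb = Ps − 10, where Ps is the price sellers receive.
Demand in terms of Ps becomes Qd = 665 − 4(Ps − 10) = 705 - 4Ps. Setting this equal to supply: 705 - 4Ps = -130 + 7.5Ps, so Ps = 1670/23.
Buyers pay Pb = 1670/23 − 10 = 1440/23; Q' = -130 + 7.5·(1670/23) = 9535/23.
ΔCS = ½(8935/23 + 9535/23)(1590/23 − 1440/23) = 1385250/529; ΔPS = ½(8935/23 + 9535/23)(1670/23 − 1590/23) = 738800/529.
Government spending = 10 × 9535/23 = 95350/23.
DWL = ½ × 10 × (9535/23 − 8935/23) = 3000/23; fraction = (3000/23) / (95350/23) = 60/1907.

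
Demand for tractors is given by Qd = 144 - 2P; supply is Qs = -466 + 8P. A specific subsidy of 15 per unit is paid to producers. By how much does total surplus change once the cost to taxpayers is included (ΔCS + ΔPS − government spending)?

Net change in total surplus = -180

Pre-subsidy: 144 - 2P = -466 + 8P gives P* = 61, Q* = 22.
With the subsidy, sellers receive Ps = Pb + 15 for each unit, where Pb is the price buyers pay.
Supply in terms of Pb becomes Qs = -466 + 8(Pb + 15) = -346 + 8Pb. Setting this equal to demand: 144 - 2Pb = -346 + 8Pb, so Pb = 49.
Sellers receive Ps = 49 + 15 = 64; Q' = 144 − 2·49 = 46.
ΔCS = ½(22 + 46)(61 − 49) = 408; ΔPS = ½(22 + 46)(64 − 61) = 102.
Government spending = 15 × 46 = 690.
Net change = 408 + 102 − 690 = -180. The loss equals the DWL triangle ½·15·24.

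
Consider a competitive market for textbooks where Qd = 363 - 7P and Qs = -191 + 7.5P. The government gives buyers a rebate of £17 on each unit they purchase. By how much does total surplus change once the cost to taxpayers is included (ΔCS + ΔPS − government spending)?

Pre-subsidy: 363 - 7P = -191 + 7.5P gives P* = 1108/29, Q* = 2771/29.
With the rebate, buyers effectively pay Pb = Ps − 17, where Ps is the price sellers receive.
Demand in terms of Ps becomes Qd = 363 − 7(Ps − 17) = 482 - 7Ps. Setting this equal to supply: 482 - 7Ps = -191 + 7.5Ps, so Ps = 1346/29.
Buyers pay Pb = 1346/29 − 17 = 853/29; Q' = -191 + 7.5·(1346/29) = 4556/29.
ΔCS = ½(2771/29 + 4556/29)(1108/29 − 853/29) = 1868385/1682; ΔPS = ½(2771/29 + 4556/29)(1346/29 − 1108/29) = 871913/841.
Government spending = 17 × 4556/29 = 77452/29.
Net change = 1868385/1682 + 871913/841 − 77452/29 = -30345/58. The loss equals the DWL triangle ½·17·1785/29.

Net change in total surplus = -30345/58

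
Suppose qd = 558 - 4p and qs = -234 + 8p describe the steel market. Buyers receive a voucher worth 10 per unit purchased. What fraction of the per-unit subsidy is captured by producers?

Producer share = 1/3

Pre-subsidy: 558 - 4p = -234 + 8p gives p* = 66, q* = 294.
With the rebate, buyers effectively pay pb = ps − 10, where ps is the price sellers receive.
Demand in terms of ps becomes qd = 558 − 4(ps − 10) = 598 - 4ps. Setting this equal to supply: 598 - 4ps = -234 + 8ps, so ps = 208/3.
Buyers pay pb = 208/3 − 10 = 178/3; q' = -234 + 8·(208/3) = 962/3.
Buyers' price falls by p* − pb = 66 − 178/3 = 20/3; sellers' price rises by ps − p* = 208/3 − 66 = 10/3.
So producers capture (10/3)/10 = 1/3 of each unit of subsidy.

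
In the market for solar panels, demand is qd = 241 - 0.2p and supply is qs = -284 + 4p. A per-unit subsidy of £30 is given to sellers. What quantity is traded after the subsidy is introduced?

Pre-subsidy: 241 - 0.2p = -284 + 4p gives p* = 125, q* = 216.
With the subsidy, sellers receive ps = pb + 30 for each unit, where pb is the price buyers pay.
Supply in terms of pb becomes qs = -284 + 4(pb + 30) = -164 + 4pb. Setting this equal to demand: 241 - 0.2pb = -164 + 4pb, so pb = 675/7.
Sellers receive ps = 675/7 + 30 = 885/7; q' = 241 − 0.2·(675/7) = 1552/7.

q' = 1552/7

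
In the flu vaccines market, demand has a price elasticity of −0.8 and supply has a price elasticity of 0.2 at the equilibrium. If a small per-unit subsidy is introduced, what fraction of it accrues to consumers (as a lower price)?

For a small subsidy around the equilibrium, the benefit split depends on the relative slopes, which at a point are proportional to the elasticities.
Buyer share = εs/(εs + |εd|) = 0.2/(0.2 + 0.8) = 0.2; seller share = |εd|/(εs + |εd|) = 0.8.

Consumer share = 0.2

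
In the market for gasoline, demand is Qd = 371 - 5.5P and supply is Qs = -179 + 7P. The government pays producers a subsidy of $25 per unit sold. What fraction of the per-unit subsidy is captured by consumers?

Consumer share = 0.56

Pre-subsidy: 371 - 5.5P = -179 + 7P gives P* = 44, Q* = 129.
With the subsidy, sellers receive Ps = Pb + 25 for each unit, where Pb is the price buyers pay.
Supply in terms of Pb becomes Qs = -179 + 7(Pb + 25) = -4 + 7Pb. Setting this equal to demand: 371 - 5.5Pb = -4 + 7Pb, so Pb = 30.
Sellers receive Ps = 30 + 25 = 55; Q' = 371 − 5.5·30 = 206.
Buyers' price falls by P* − Pb = 44 − 30 = 14; sellers' price rises by Ps − P* = 55 − 44 = 11.
So consumers capture 14/25 = 0.56 of each unit of subsidy.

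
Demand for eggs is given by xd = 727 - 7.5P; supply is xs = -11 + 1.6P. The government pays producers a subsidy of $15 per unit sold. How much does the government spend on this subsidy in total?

Pre-subsidy: 727 - 7.5P = -11 + 1.6P gives P* = 7380/91, x* = 10807/91.
With the subsidy, sellers receive Ps = Pb + 15 for each unit, where Pb is the price buyers pay.
Supply in terms of Pb becomes xs = -11 + 1.6(Pb + 15) = 13 + 1.6Pb. Setting this equal to demand: 727 - 7.5Pb = 13 + 1.6Pb, so Pb = 1020/13.
Sellers receive Ps = 1020/13 + 15 = 1215/13; x' = 727 − 7.5·(1020/13) = 1801/13.
Government outlay = subsidy × quantity = 15 × 1801/13 = 27015/13.

Government cost = 27015/13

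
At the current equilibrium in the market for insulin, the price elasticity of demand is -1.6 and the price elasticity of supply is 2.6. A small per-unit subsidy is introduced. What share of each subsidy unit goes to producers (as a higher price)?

For a small subsidy around the equilibrium, the benefit split depends on the relative slopes, which at a point are proportional to the elasticities.
Buyer share = εs/(εs + |εd|) = 2.6/(2.6 + 1.6) = 13/21; seller share = |εd|/(εs + |εd|) = 8/21.
So producers capture 8/21 of the subsidy.

Producer share = 8/21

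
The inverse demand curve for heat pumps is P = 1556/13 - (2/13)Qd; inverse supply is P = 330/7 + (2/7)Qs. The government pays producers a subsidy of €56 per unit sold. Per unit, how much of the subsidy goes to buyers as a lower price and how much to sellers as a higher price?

Buyers gain €19.6 per unit; sellers gain €36.4 per unit

Pre-subsidy: 1556/13 - (2/13)Q = 330/7 + (2/7)Q gives Q* = 165.05 and P* = 94.3.
With the subsidy, sellers receive Ps = Pb + 56 for each unit, where Pb is the price buyers pay.
On the curves, Pb = 1556/13 - (2/13)Q and Ps = 330/7 + (2/7)Q; the wedge Ps − Pb = 56 gives 330/7 + (2/7)Q − (1556/13 - (2/13)Q) = 56, so Q' = 292.45.
Then Pb = 1556/13 − (2/13)·292.45 = 74.7 and Ps = 330/7 + (2/7)·292.45 = 130.7.
Buyers' price falls by P* − Pb = 94.3 − 74.7 = 19.6; sellers' price rises by Ps − P* = 130.7 − 94.3 = 36.4.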